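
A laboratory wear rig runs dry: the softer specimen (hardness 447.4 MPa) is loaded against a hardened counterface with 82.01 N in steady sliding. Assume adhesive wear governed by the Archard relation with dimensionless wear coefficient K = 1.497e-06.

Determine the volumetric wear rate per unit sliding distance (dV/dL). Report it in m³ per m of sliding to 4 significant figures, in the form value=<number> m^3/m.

value=2.744e-13 m^3/m

Each operation runs at full float precision; intermediate values are printed rounded — rounded just once to four significant figures.
Hardness H = 447.4 MPa = 4.474e+08 Pa.
Restated in SI base units: W = 82.01 N, H = 4.474e+08 Pa, K = 1.497e-06.
Volumetric rate dV/dL = K·W/H (no L dependence): 1.497e-06 · 82.01 / 4.474e+08 = 2.744e-13 m³/m.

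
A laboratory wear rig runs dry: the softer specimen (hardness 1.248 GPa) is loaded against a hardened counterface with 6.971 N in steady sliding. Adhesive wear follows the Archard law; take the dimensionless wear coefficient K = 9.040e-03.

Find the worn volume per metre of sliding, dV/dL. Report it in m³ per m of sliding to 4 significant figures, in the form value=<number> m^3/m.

value=5.050e-11 m^3/m

Quoted intermediates are rounded — all working math keeps full float precision, and one final rounding, at 4 significant digits.
Hardness H = 1.248 GPa = 1.248e+09 Pa.
Collected in SI base units: W = 6.971 N, H = 1.248e+09 Pa, K = 9.040e-03.
Volumetric rate dV/dL = K·W/H: 9.040e-03 · 6.971 / 1.248e+09 = 5.050e-11 m³/m.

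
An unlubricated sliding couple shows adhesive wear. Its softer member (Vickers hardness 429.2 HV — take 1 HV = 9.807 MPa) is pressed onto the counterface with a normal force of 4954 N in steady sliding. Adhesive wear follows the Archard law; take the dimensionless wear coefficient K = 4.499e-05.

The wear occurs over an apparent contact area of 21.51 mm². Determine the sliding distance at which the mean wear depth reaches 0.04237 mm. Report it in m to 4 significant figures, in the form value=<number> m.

value=17.21 m

The algebra carries full precision, and displayed values are rounded; a single final rounding: four significant digits.
Hardness H = 429.2 HV × 9.807 MPa/HV = 4209 MPa = 4.209e+09 Pa.
Contact area A = 21.51 mm² = 2.151e-05 m².
Depth limit h_lim = 0.04237 mm = 4.237e-05 m.
As SI base values: W = 4954 N, H = 4.209e+09 Pa, K = 4.499e-05.
At the depth limit, V_lim = h_lim·A = 4.237e-05 · 2.151e-05 = 9.114e-10 m³.
Inverting, life L = V_lim·H/(K·W) = 9.114e-10 · 4.209e+09 / (4.499e-05 · 4954) = 17.21 m.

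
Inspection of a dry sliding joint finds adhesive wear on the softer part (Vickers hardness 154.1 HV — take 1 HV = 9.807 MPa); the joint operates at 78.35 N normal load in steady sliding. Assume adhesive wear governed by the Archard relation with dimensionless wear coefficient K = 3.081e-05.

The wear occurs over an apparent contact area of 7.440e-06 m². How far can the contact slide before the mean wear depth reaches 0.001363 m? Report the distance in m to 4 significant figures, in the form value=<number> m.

Every step carries full precision. Intermediate values are shown rounded; rounded once at the end to four significant figures.
Convert: Hardness H = 154.1 HV × 9.807 MPa/HV = 1511 MPa = 1.511e+09 Pa.
Working in SI base units: W = 78.35 N, H = 1.511e+09 Pa, K = 3.081e-05.
Limit volume V_lim = h_lim·A = 0.001363 · 7.440e-06 = 1.014e-08 m³.
Sliding life L = V_lim·H/(K·W) = 1.014e-08 · 1.511e+09 / (3.081e-05 · 78.35) = 6349 m.

value=6349 m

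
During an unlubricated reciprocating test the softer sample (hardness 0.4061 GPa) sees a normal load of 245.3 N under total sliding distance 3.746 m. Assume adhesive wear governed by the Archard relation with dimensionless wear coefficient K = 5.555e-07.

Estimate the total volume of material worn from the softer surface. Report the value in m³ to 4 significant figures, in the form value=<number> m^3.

All working math keeps full float precision — intermediate values are displayed rounded, and rounded once at the end, at four significant figures.
Hardness H = 0.4061 GPa = 4.061e+08 Pa.
Working in SI base units: W = 245.3 N, H = 4.061e+08 Pa, K = 5.555e-07.
Worn volume V = K·W·L/H = 5.555e-07 · 245.3 · 3.746 / 4.061e+08 = 1.257e-12 m³.

value=1.257e-12 m^3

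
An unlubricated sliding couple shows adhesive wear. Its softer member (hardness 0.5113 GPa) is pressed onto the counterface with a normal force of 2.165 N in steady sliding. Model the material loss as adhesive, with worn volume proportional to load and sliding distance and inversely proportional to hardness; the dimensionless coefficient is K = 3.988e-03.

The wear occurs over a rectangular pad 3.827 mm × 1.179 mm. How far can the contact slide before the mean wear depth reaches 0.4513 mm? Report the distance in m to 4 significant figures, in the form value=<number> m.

Intermediates appear rounded. The algebra runs at exact precision. Rounded once at the end: 4 significant digits.
Hardness H = 0.5113 GPa = 5.113e+08 Pa.
Pad sides 3.827 mm × 1.179 mm = 0.003827 m × 0.001179 m. Contact area A = 0.003827 m × 0.001179 m = 4.512e-06 m².
Depth limit h_lim = 0.4513 mm = 4.513e-04 m.
In SI base units, W = 2.165 N, H = 5.113e+08 Pa, K = 3.988e-03.
At the depth limit, V_lim = h_lim·A = 4.513e-04 · 4.512e-06 = 2.036e-09 m³.
Sliding life L = V_lim·H/(K·W) = 2.036e-09 · 5.113e+08 / (3.988e-03 · 2.165) = 120.6 m.

value=120.6 m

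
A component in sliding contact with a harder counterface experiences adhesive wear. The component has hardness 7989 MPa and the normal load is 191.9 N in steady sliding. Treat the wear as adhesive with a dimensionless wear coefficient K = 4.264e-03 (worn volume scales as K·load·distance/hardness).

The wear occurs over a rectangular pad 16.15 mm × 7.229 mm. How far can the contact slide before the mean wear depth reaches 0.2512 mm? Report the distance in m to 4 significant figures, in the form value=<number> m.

Every step holds exact precision — the intermediates appear rounded, and rounded just once, at four significant figures.
Hardness H = 7989 MPa = 7.989e+09 Pa.
Pad sides 16.15 mm × 7.229 mm = 0.01615 m × 0.007229 m. Contact area A = 0.01615 m × 0.007229 m = 1.167e-04 m².
Depth limit h_lim = 0.2512 mm = 2.512e-04 m.
In SI base units, W = 191.9 N, H = 7.989e+09 Pa, K = 4.264e-03.
Permissible volume V_lim = h_lim·A = 2.512e-04 · 1.167e-04 = 2.933e-08 m³.
Thus life L = V_lim·H/(K·W) = 2.933e-08 · 7.989e+09 / (4.264e-03 · 191.9) = 286.3 m.

value=286.3 m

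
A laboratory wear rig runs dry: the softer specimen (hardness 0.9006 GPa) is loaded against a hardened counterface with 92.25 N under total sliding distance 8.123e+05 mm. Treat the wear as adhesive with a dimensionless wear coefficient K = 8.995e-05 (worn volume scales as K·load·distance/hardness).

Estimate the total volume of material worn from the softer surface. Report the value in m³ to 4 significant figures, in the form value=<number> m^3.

Quoted intermediates are rounded. The algebra holds full precision — a single final rounding to four significant figures.
The distance L = 8.123e+05 mm = 812.3 m.
Hardness H = 0.9006 GPa = 9.006e+08 Pa.
Working in SI base units: W = 92.25 N, H = 9.006e+08 Pa, K = 8.995e-05.
Worn volume V = K·W·L/H = 8.995e-05 · 92.25 · 812.3 / 9.006e+08 = 7.484e-09 m³.

value=7.484e-09 m^3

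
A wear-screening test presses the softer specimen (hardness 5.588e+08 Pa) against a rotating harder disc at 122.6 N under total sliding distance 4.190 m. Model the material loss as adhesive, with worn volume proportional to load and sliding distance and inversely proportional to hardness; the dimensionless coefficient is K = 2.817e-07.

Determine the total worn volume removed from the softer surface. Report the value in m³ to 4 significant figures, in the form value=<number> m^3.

value=2.590e-13 m^3

The intermediates appear rounded, and the algebra holds full float precision, and one final rounding to 4 significant figures.
In SI base units, W = 122.6 N, H = 5.588e+08 Pa, K = 2.817e-07.
Archard relation: V = K·W·L/H = 2.817e-07 · 122.6 · 4.190 / 5.588e+08 = 2.590e-13 m³.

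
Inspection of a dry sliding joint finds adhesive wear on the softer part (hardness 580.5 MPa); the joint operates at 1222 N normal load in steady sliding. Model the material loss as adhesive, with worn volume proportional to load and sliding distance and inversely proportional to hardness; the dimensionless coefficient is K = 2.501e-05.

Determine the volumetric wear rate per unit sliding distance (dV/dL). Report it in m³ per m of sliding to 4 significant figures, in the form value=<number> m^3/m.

Intermediate values appear rounded; all working math runs at full float precision. Rounded once at the end: 4 significant digits.
Convert: Hardness H = 580.5 MPa = 5.805e+08 Pa.
Restated in SI base units: W = 1222 N, H = 5.805e+08 Pa, K = 2.501e-05.
Rate of wear dV/dL = K·W/H, so: 2.501e-05 · 1222 / 5.805e+08 = 5.265e-11 m³/m.

value=5.265e-11 m^3/m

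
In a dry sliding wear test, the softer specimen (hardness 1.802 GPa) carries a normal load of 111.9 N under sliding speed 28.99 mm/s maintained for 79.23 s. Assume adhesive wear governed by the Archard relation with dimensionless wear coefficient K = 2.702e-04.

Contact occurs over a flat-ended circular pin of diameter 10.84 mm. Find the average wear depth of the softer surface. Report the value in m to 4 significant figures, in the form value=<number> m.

Every step maintains full float precision, and the intermediates are printed rounded — one last rounding: 4 significant figures.
Sliding speed v = 28.99 mm/s = 0.02899 m/s. The distance L = v·t = 0.02899 m/s × 79.23 s = 2.297 m.
Hardness H = 1.802 GPa = 1.802e+09 Pa.
Pin diameter d = 10.84 mm = 0.01084 m. Contact area A = π·d²/4 = π·(0.01084 m)²/4 = 9.229e-05 m².
Collected in SI base units: W = 111.9 N, H = 1.802e+09 Pa, K = 2.702e-04.
Apply Archard: V = K·W·L/H = 2.702e-04 · 111.9 · 2.297 / 1.802e+09 = 3.854e-11 m³.
Mean wear depth h = V/A = 3.854e-11 / 9.229e-05 = 4.176e-07 m.

value=4.176e-07 m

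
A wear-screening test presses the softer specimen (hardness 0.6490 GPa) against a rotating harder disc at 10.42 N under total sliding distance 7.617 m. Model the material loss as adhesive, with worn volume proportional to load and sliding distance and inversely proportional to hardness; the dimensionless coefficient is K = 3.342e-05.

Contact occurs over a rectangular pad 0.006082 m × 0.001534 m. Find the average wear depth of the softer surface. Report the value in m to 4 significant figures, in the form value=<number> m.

The computation holds exact precision — shown intermediates are rounded — rounded once at the end: four significant figures.
Convert: Hardness H = 0.6490 GPa = 6.490e+08 Pa.
Convert: Contact area A = 0.006082 m × 0.001534 m = 9.330e-06 m².
Collected in SI base units: W = 10.42 N, H = 6.490e+08 Pa, K = 3.342e-05.
Archard relation: V = K·W·L/H = 3.342e-05 · 10.42 · 7.617 / 6.490e+08 = 4.087e-12 m³.
Mean depth h = V/A = 4.087e-12 / 9.330e-06 = 4.381e-07 m.

value=4.381e-07 m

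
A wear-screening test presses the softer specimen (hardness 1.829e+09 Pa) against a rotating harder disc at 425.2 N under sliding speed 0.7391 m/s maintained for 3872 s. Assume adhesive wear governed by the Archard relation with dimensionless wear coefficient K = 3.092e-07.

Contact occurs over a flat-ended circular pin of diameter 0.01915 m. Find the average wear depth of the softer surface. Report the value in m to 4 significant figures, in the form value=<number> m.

value=7.142e-07 m

Intermediates appear rounded — the computation runs at exact precision — one last rounding: 4 significant figures.
Convert: Distance L = v·t = 0.7391 m/s × 3872 s = 2862 m.
Convert: Contact area A = π·d²/4 = π·(0.01915 m)²/4 = 2.880e-04 m².
In SI base units, W = 425.2 N, H = 1.829e+09 Pa, K = 3.092e-07.
By Archard's law, V = K·W·L/H = 3.092e-07 · 425.2 · 2862 / 1.829e+09 = 2.057e-10 m³.
Mean depth h = V/A = 2.057e-10 / 2.880e-04 = 7.142e-07 m.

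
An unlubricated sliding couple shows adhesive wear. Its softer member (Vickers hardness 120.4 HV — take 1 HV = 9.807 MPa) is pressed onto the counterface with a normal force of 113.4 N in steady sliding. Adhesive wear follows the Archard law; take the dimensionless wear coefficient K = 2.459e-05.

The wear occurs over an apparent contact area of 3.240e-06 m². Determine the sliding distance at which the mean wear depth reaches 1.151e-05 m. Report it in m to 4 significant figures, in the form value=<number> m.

The intermediates are displayed rounded; every step runs at full precision. Rounded just once to four significant figures.
Hardness H = 120.4 HV × 9.807 MPa/HV = 1181 MPa = 1.181e+09 Pa.
Restated in SI base units: W = 113.4 N, H = 1.181e+09 Pa, K = 2.459e-05.
Allowed volume V_lim = h_lim·A = 1.151e-05 · 3.240e-06 = 3.729e-11 m³.
Thus life L = V_lim·H/(K·W) = 3.729e-11 · 1.181e+09 / (2.459e-05 · 113.4) = 15.79 m.

value=15.79 m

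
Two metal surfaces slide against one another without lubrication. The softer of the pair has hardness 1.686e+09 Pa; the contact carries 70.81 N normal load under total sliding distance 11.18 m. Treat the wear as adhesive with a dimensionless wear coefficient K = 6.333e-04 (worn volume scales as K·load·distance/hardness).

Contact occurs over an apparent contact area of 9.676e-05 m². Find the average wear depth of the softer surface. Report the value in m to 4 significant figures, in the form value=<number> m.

value=3.073e-06 m

Shown intermediates are rounded, and the algebra maintains exact precision, and one final rounding: four significant digits.
Working in SI base units: W = 70.81 N, H = 1.686e+09 Pa, K = 6.333e-04.
Apply Archard: V = K·W·L/H = 6.333e-04 · 70.81 · 11.18 / 1.686e+09 = 2.974e-10 m³.
Mean wear depth h = V/A = 2.974e-10 / 9.676e-05 = 3.073e-06 m.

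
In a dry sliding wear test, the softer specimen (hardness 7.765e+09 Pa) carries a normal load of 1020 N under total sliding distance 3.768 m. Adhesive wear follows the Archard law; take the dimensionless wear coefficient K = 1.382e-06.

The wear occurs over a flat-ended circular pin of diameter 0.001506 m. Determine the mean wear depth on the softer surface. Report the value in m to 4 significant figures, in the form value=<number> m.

value=3.840e-07 m

All working math holds full precision — intermediate values are displayed rounded, and a single final rounding to four significant figures.
Contact area A = π·d²/4 = π·(0.001506 m)²/4 = 1.781e-06 m².
In SI base units: W = 1020 N, H = 7.765e+09 Pa, K = 1.382e-06.
The Archard volume V = K·W·L/H = 1.382e-06 · 1020 · 3.768 / 7.765e+09 = 6.840e-13 m³.
Depth h = V/A = 6.840e-13 / 1.781e-06 = 3.840e-07 m.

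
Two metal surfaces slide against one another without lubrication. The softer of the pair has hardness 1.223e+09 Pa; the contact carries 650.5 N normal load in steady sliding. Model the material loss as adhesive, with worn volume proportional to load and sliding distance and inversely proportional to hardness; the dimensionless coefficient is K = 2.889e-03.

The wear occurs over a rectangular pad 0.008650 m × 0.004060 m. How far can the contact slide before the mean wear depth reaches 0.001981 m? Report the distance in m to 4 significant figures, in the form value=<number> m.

value=45.27 m

Each operation runs at full precision; intermediates are printed rounded. Rounded just once: 4 significant digits.
Convert: Contact area A = 0.008650 m × 0.004060 m = 3.512e-05 m².
Working in SI base units: W = 650.5 N, H = 1.223e+09 Pa, K = 2.889e-03.
At the depth limit, V_lim = h_lim·A = 0.001981 · 3.512e-05 = 6.957e-08 m³.
Inverting, life L = V_lim·H/(K·W) = 6.957e-08 · 1.223e+09 / (2.889e-03 · 650.5) = 45.27 m.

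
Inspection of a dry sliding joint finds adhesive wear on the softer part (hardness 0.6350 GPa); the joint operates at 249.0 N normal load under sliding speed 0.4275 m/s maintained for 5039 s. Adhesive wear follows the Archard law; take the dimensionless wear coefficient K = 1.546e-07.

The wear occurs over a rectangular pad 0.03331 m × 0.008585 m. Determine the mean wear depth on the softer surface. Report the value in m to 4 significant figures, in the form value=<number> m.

value=4.567e-07 m

The intermediates are printed rounded, and each operation runs at exact precision — one last rounding, at four significant digits.
Convert: Sliding distance L = v·t = 0.4275 m/s × 5039 s = 2154 m.
Convert: Hardness H = 0.6350 GPa = 6.350e+08 Pa.
Convert: Contact area A = 0.03331 m × 0.008585 m = 2.860e-04 m².
SI base units throughout: W = 249.0 N, H = 6.350e+08 Pa, K = 1.546e-07.
Wear volume V = K·W·L/H = 1.546e-07 · 249.0 · 2154 / 6.350e+08 = 1.306e-10 m³.
Mean depth h = V/A = 1.306e-10 / 2.860e-04 = 4.567e-07 m.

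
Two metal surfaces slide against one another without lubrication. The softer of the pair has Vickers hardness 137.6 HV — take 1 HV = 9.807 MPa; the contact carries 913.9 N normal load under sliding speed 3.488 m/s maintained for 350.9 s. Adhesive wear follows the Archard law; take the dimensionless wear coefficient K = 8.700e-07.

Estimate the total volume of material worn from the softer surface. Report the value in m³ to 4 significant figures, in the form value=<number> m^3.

value=7.211e-10 m^3

The intermediates appear rounded; all arithmetic keeps full float precision, and a lone final rounding to 4 significant digits.
Convert: Path length L = v·t = 3.488 m/s × 350.9 s = 1224 m.
Convert: Hardness H = 137.6 HV × 9.807 MPa/HV = 1349 MPa = 1.349e+09 Pa.
Expressed in SI base units: W = 913.9 N, H = 1.349e+09 Pa, K = 8.700e-07.
Archard volume V = K·W·L/H = 8.700e-07 · 913.9 · 1224 / 1.349e+09 = 7.211e-10 m³.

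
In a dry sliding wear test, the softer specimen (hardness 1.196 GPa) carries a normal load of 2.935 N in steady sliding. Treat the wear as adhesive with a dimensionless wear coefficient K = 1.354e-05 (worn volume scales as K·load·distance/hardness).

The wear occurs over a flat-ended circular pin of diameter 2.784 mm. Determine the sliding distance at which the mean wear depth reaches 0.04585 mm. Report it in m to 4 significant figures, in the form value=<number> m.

value=8400 m

Displayed values are rounded. The computation runs at full float precision. Rounded just once: 4 significant digits.
Hardness H = 1.196 GPa = 1.196e+09 Pa.
Pin diameter d = 2.784 mm = 0.002784 m. Contact area A = π·d²/4 = π·(0.002784 m)²/4 = 6.087e-06 m².
Depth limit h_lim = 0.04585 mm = 4.585e-05 m.
Collected in SI base units: W = 2.935 N, H = 1.196e+09 Pa, K = 1.354e-05.
At the depth limit, V_lim = h_lim·A = 4.585e-05 · 6.087e-06 = 2.791e-10 m³.
Sliding life L = V_lim·H/(K·W) = 2.791e-10 · 1.196e+09 / (1.354e-05 · 2.935) = 8400 m.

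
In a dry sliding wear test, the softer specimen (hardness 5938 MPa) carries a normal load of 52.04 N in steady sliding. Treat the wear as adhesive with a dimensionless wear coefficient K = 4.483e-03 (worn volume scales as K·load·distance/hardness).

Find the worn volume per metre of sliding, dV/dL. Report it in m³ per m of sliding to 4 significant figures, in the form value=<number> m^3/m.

All arithmetic maintains full precision. Intermediates are shown rounded — one last rounding: four significant figures.
Convert: Hardness H = 5938 MPa = 5.938e+09 Pa.
In SI base units: W = 52.04 N, H = 5.938e+09 Pa, K = 4.483e-03.
Sliding wear rate dV/dL = K·W/H, so: 4.483e-03 · 52.04 / 5.938e+09 = 3.929e-11 m³/m.

value=3.929e-11 m^3/m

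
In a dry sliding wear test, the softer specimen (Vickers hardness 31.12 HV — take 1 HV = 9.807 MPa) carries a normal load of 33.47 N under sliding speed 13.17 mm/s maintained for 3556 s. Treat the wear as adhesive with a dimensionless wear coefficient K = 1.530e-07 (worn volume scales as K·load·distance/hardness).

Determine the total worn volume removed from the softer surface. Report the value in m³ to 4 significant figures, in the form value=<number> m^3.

Intermediates appear rounded, and every step holds full precision, and rounded once at the end, at 4 significant figures.
Sliding speed v = 13.17 mm/s = 0.01317 m/s. The distance L = v·t = 0.01317 m/s × 3556 s = 46.83 m.
Hardness H = 31.12 HV × 9.807 MPa/HV = 305.2 MPa = 3.052e+08 Pa.
In SI base units: W = 33.47 N, H = 3.052e+08 Pa, K = 1.530e-07.
Wear volume V = K·W·L/H = 1.530e-07 · 33.47 · 46.83 / 3.052e+08 = 7.858e-13 m³.

value=7.858e-13 m^3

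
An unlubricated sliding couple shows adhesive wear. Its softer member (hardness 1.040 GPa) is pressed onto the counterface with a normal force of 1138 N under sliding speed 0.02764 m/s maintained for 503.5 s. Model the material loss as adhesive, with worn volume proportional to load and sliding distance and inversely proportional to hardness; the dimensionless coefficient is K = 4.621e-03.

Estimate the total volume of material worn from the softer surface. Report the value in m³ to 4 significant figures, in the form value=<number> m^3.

Displayed values are rounded; all working math runs at exact precision; one final rounding to four significant figures.
Convert: Distance L = v·t = 0.02764 m/s × 503.5 s = 13.92 m.
Convert: Hardness H = 1.040 GPa = 1.040e+09 Pa.
Restated in SI base units: W = 1138 N, H = 1.040e+09 Pa, K = 4.621e-03.
By Archard's law, V = K·W·L/H = 4.621e-03 · 1138 · 13.92 / 1.040e+09 = 7.037e-08 m³.

value=7.037e-08 m^3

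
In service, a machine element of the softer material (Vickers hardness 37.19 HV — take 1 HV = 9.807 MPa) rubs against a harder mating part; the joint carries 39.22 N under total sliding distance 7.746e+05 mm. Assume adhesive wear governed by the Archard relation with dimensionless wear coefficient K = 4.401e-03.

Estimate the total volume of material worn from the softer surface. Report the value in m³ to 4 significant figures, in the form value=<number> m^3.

value=3.666e-07 m^3

Every step maintains full float precision, and intermediates appear rounded — a lone final rounding, at 4 significant figures.
Convert: Path length L = 7.746e+05 mm = 774.6 m.
Convert: Hardness H = 37.19 HV × 9.807 MPa/HV = 364.7 MPa = 3.647e+08 Pa.
In SI base units, W = 39.22 N, H = 3.647e+08 Pa, K = 4.401e-03.
Archard relation: V = K·W·L/H = 4.401e-03 · 39.22 · 774.6 / 3.647e+08 = 3.666e-07 m³.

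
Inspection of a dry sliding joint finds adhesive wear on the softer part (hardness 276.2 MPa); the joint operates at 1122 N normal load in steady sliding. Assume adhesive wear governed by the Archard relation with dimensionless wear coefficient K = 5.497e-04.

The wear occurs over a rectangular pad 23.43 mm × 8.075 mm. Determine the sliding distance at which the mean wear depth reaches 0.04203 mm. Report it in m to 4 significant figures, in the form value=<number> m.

value=3.561 m

Intermediate values are printed rounded. The computation keeps exact precision, and one last rounding: 4 significant digits.
Convert: Hardness H = 276.2 MPa = 2.762e+08 Pa.
Convert: Pad sides 23.43 mm × 8.075 mm = 0.02343 m × 0.008075 m. Contact area A = 0.02343 m × 0.008075 m = 1.892e-04 m².
Convert: Depth limit h_lim = 0.04203 mm = 4.203e-05 m.
Working in SI base units: W = 1122 N, H = 2.762e+08 Pa, K = 5.497e-04.
Wearable volume V_lim = h_lim·A = 4.203e-05 · 1.892e-04 = 7.952e-09 m³.
Life L = V_lim·H/(K·W) = 7.952e-09 · 2.762e+08 / (5.497e-04 · 1122) = 3.561 m.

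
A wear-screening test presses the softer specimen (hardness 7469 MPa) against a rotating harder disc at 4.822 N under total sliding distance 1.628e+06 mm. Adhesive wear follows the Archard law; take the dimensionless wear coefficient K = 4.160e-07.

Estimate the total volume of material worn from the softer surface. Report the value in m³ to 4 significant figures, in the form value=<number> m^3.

value=4.372e-13 m^3

Intermediate values are displayed rounded. The algebra keeps exact precision — a lone final rounding: 4 significant figures.
Distance L = 1.628e+06 mm = 1628 m.
Hardness H = 7469 MPa = 7.469e+09 Pa.
Collected in SI base units: W = 4.822 N, H = 7.469e+09 Pa, K = 4.160e-07.
Volume removed: V = K·W·L/H = 4.160e-07 · 4.822 · 1628 / 7.469e+09 = 4.372e-13 m³.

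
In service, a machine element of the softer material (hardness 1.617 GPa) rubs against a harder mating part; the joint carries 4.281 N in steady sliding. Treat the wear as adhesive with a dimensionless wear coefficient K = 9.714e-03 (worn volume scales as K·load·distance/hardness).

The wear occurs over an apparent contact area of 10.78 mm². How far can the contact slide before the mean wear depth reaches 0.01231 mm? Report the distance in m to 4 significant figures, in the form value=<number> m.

All arithmetic holds full float precision, and intermediate values are shown rounded — one last rounding to four significant figures.
Hardness H = 1.617 GPa = 1.617e+09 Pa.
Contact area A = 10.78 mm² = 1.078e-05 m².
Depth limit h_lim = 0.01231 mm = 1.231e-05 m.
Collected in SI base units: W = 4.281 N, H = 1.617e+09 Pa, K = 9.714e-03.
Permissible volume V_lim = h_lim·A = 1.231e-05 · 1.078e-05 = 1.327e-10 m³.
Life L = V_lim·H/(K·W) = 1.327e-10 · 1.617e+09 / (9.714e-03 · 4.281) = 5.160 m.

value=5.160 m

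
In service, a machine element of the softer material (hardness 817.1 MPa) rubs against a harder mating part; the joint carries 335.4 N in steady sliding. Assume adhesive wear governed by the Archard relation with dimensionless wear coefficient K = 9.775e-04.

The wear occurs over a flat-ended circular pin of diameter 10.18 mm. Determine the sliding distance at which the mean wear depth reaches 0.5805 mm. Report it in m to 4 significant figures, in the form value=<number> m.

Displayed values are rounded. Every step maintains full float precision. Rounded once at the end: 4 significant figures.
Hardness H = 817.1 MPa = 8.171e+08 Pa.
Pin diameter d = 10.18 mm = 0.01018 m. Contact area A = π·d²/4 = π·(0.01018 m)²/4 = 8.139e-05 m².
Depth limit h_lim = 0.5805 mm = 5.805e-04 m.
Restated in SI base units: W = 335.4 N, H = 8.171e+08 Pa, K = 9.775e-04.
Limit volume V_lim = h_lim·A = 5.805e-04 · 8.139e-05 = 4.725e-08 m³.
Inverting, life L = V_lim·H/(K·W) = 4.725e-08 · 8.171e+08 / (9.775e-04 · 335.4) = 117.8 m.

value=117.8 m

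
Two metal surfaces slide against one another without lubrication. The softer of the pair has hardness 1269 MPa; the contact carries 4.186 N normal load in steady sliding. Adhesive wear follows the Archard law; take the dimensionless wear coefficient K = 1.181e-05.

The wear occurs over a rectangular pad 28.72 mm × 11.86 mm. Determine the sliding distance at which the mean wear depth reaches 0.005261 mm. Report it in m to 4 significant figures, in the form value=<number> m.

value=4.600e+04 m

Intermediate values appear rounded, and the algebra carries full float precision; a single final rounding: 4 significant digits.
Convert: Hardness H = 1269 MPa = 1.269e+09 Pa.
Convert: Pad sides 28.72 mm × 11.86 mm = 0.02872 m × 0.01186 m. Contact area A = 0.02872 m × 0.01186 m = 3.406e-04 m².
Convert: Depth limit h_lim = 0.005261 mm = 5.261e-06 m.
SI base units throughout: W = 4.186 N, H = 1.269e+09 Pa, K = 1.181e-05.
Wearable volume V_lim = h_lim·A = 5.261e-06 · 3.406e-04 = 1.792e-09 m³.
Inverting, life L = V_lim·H/(K·W) = 1.792e-09 · 1.269e+09 / (1.181e-05 · 4.186) = 4.600e+04 m.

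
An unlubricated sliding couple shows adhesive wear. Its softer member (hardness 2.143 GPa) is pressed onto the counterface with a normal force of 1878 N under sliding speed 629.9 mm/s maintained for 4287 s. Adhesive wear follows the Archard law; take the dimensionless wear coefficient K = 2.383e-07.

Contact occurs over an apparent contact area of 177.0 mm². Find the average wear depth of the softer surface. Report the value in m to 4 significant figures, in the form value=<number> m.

value=3.186e-06 m

All working math holds exact precision; intermediates are shown rounded. Rounded once at the end, at 4 significant figures.
Sliding speed v = 629.9 mm/s = 0.6299 m/s. Distance L = v·t = 0.6299 m/s × 4287 s = 2700 m.
Hardness H = 2.143 GPa = 2.143e+09 Pa.
Contact area A = 177.0 mm² = 1.770e-04 m².
SI base units throughout: W = 1878 N, H = 2.143e+09 Pa, K = 2.383e-07.
Archard relation: V = K·W·L/H = 2.383e-07 · 1878 · 2700 / 2.143e+09 = 5.639e-10 m³.
Mean depth h = V/A = 5.639e-10 / 1.770e-04 = 3.186e-06 m.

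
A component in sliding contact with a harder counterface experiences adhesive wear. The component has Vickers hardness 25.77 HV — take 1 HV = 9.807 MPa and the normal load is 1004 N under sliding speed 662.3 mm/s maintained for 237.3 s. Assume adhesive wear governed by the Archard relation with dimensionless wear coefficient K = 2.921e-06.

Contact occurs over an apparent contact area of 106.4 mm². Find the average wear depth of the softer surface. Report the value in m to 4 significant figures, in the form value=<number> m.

All working math carries exact precision; the intermediates are displayed rounded; one final rounding, at 4 significant figures.
Sliding speed v = 662.3 mm/s = 0.6623 m/s. Total distance L = v·t = 0.6623 m/s × 237.3 s = 157.2 m.
Hardness H = 25.77 HV × 9.807 MPa/HV = 252.7 MPa = 2.527e+08 Pa.
Contact area A = 106.4 mm² = 1.064e-04 m².
Working in SI base units: W = 1004 N, H = 2.527e+08 Pa, K = 2.921e-06.
Volume removed: V = K·W·L/H = 2.921e-06 · 1004 · 157.2 / 2.527e+08 = 1.824e-09 m³.
Mean wear depth h = V/A = 1.824e-09 / 1.064e-04 = 1.714e-05 m.

value=1.714e-05 m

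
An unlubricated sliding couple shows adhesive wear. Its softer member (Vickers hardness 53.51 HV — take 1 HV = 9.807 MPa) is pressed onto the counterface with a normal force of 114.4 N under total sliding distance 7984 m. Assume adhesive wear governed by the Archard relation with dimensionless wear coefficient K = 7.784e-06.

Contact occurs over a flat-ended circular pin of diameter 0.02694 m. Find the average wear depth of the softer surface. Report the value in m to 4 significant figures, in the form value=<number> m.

value=2.377e-05 m

Every step keeps full precision; the intermediates appear rounded — a single final rounding, at four significant figures.
Convert: Hardness H = 53.51 HV × 9.807 MPa/HV = 524.8 MPa = 5.248e+08 Pa.
Convert: Contact area A = π·d²/4 = π·(0.02694 m)²/4 = 5.700e-04 m².
Collected in SI base units: W = 114.4 N, H = 5.248e+08 Pa, K = 7.784e-06.
Wear volume V = K·W·L/H = 7.784e-06 · 114.4 · 7984 / 5.248e+08 = 1.355e-08 m³.
Average depth h = V/A = 1.355e-08 / 5.700e-04 = 2.377e-05 m.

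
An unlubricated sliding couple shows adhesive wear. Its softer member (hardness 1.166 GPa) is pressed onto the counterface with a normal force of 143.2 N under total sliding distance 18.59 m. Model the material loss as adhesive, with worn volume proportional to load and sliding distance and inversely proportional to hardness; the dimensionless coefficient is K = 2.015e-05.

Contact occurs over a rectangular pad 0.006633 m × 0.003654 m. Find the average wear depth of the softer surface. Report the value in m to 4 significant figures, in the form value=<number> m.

value=1.898e-06 m

Printed values are rounded; every step holds exact precision; one last rounding, at four significant figures.
Hardness H = 1.166 GPa = 1.166e+09 Pa.
Contact area A = 0.006633 m × 0.003654 m = 2.424e-05 m².
In SI base units, W = 143.2 N, H = 1.166e+09 Pa, K = 2.015e-05.
Worn volume V = K·W·L/H = 2.015e-05 · 143.2 · 18.59 / 1.166e+09 = 4.600e-11 m³.
Depth h = V/A = 4.600e-11 / 2.424e-05 = 1.898e-06 m.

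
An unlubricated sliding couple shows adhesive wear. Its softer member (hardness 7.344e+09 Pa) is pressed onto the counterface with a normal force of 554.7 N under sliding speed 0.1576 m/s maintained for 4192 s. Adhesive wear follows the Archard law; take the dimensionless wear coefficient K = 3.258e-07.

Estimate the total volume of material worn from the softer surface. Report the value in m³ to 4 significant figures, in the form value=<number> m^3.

value=1.626e-11 m^3

Intermediates appear rounded; all working math carries full precision, and rounded once at the end: 4 significant figures.
Total distance L = v·t = 0.1576 m/s × 4192 s = 660.7 m.
SI base units throughout: W = 554.7 N, H = 7.344e+09 Pa, K = 3.258e-07.
The Archard volume V = K·W·L/H = 3.258e-07 · 554.7 · 660.7 / 7.344e+09 = 1.626e-11 m³.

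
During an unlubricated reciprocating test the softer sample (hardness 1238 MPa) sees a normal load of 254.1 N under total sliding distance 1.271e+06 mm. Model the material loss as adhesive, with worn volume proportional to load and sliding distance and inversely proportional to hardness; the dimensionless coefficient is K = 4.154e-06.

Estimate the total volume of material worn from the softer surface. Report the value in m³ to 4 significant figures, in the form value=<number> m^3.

Intermediate values are printed rounded. All arithmetic runs at exact precision, and one final rounding to four significant digits.
Sliding distance L = 1.271e+06 mm = 1271 m.
Hardness H = 1238 MPa = 1.238e+09 Pa.
Restated in SI base units: W = 254.1 N, H = 1.238e+09 Pa, K = 4.154e-06.
Volume removed: V = K·W·L/H = 4.154e-06 · 254.1 · 1271 / 1.238e+09 = 1.084e-09 m³.

value=1.084e-09 m^3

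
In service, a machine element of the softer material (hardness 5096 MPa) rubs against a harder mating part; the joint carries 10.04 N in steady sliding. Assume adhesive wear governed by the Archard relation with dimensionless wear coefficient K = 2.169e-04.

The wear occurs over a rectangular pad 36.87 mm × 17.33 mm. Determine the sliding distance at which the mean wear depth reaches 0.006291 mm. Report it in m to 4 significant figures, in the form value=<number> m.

The computation holds full precision, and intermediates appear rounded, and one last rounding, at four significant figures.
Hardness H = 5096 MPa = 5.096e+09 Pa.
Pad sides 36.87 mm × 17.33 mm = 0.03687 m × 0.01733 m. Contact area A = 0.03687 m × 0.01733 m = 6.390e-04 m².
Depth limit h_lim = 0.006291 mm = 6.291e-06 m.
As SI base values: W = 10.04 N, H = 5.096e+09 Pa, K = 2.169e-04.
At the depth limit, V_lim = h_lim·A = 6.291e-06 · 6.390e-04 = 4.020e-09 m³.
So the life L = V_lim·H/(K·W) = 4.020e-09 · 5.096e+09 / (2.169e-04 · 10.04) = 9406 m.

value=9406 m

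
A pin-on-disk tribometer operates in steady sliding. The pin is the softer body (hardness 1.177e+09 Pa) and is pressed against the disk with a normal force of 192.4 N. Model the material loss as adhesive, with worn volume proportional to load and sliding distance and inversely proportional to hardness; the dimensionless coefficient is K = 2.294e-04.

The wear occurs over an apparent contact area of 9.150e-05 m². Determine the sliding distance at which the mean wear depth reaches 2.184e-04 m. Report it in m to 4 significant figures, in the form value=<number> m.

Every step carries exact precision, and intermediate values appear rounded, and one last rounding to 4 significant figures.
Expressed in SI base units: W = 192.4 N, H = 1.177e+09 Pa, K = 2.294e-04.
At the depth limit, V_lim = h_lim·A = 2.184e-04 · 9.150e-05 = 1.998e-08 m³.
Thus life L = V_lim·H/(K·W) = 1.998e-08 · 1.177e+09 / (2.294e-04 · 192.4) = 532.9 m.

value=532.9 m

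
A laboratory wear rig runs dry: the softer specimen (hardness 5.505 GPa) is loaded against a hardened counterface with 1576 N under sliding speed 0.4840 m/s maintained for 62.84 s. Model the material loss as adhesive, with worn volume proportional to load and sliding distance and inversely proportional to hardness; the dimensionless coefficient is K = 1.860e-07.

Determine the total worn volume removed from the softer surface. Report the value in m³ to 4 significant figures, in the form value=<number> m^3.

All arithmetic runs at full float precision — intermediates appear rounded. Rounded just once to 4 significant digits.
Convert: Distance L = v·t = 0.4840 m/s × 62.84 s = 30.41 m.
Convert: Hardness H = 5.505 GPa = 5.505e+09 Pa.
Restated in SI base units: W = 1576 N, H = 5.505e+09 Pa, K = 1.860e-07.
Wear volume V = K·W·L/H = 1.860e-07 · 1576 · 30.41 / 5.505e+09 = 1.620e-12 m³.

value=1.620e-12 m^3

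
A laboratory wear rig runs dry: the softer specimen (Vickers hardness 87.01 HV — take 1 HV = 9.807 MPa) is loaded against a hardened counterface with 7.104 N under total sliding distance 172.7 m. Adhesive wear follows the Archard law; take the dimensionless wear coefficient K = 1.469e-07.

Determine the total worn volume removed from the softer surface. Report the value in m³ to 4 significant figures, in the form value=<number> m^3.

value=2.112e-13 m^3

Intermediate values are shown rounded — each operation runs at exact precision, and one last rounding, at 4 significant digits.
Convert: Hardness H = 87.01 HV × 9.807 MPa/HV = 853.3 MPa = 8.533e+08 Pa.
As SI base values: W = 7.104 N, H = 8.533e+08 Pa, K = 1.469e-07.
The Archard volume V = K·W·L/H = 1.469e-07 · 7.104 · 172.7 / 8.533e+08 = 2.112e-13 m³.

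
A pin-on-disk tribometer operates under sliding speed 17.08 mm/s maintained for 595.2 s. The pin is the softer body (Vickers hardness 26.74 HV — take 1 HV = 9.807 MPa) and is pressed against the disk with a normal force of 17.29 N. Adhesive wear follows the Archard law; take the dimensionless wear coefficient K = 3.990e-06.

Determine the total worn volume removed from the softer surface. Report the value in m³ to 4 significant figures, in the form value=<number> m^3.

value=2.674e-12 m^3

The intermediates appear rounded. The algebra carries full precision. Rounded just once to 4 significant digits.
Convert: Sliding speed v = 17.08 mm/s = 0.01708 m/s. Distance covered L = v·t = 0.01708 m/s × 595.2 s = 10.17 m.
Convert: Hardness H = 26.74 HV × 9.807 MPa/HV = 262.2 MPa = 2.622e+08 Pa.
In SI base units: W = 17.29 N, H = 2.622e+08 Pa, K = 3.990e-06.
By Archard's law, V = K·W·L/H = 3.990e-06 · 17.29 · 10.17 / 2.622e+08 = 2.674e-12 m³.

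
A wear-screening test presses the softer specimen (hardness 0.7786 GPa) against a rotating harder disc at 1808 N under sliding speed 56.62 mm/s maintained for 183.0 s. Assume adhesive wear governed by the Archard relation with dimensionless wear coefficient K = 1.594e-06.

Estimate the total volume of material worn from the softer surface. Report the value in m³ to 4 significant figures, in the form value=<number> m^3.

The algebra runs at exact precision; intermediates are printed rounded — one final rounding: 4 significant figures.
Convert: Sliding speed v = 56.62 mm/s = 0.05662 m/s. Path length L = v·t = 0.05662 m/s × 183.0 s = 10.36 m.
Convert: Hardness H = 0.7786 GPa = 7.786e+08 Pa.
In SI base units: W = 1808 N, H = 7.786e+08 Pa, K = 1.594e-06.
By Archard's law, V = K·W·L/H = 1.594e-06 · 1808 · 10.36 / 7.786e+08 = 3.835e-11 m³.

value=3.835e-11 m^3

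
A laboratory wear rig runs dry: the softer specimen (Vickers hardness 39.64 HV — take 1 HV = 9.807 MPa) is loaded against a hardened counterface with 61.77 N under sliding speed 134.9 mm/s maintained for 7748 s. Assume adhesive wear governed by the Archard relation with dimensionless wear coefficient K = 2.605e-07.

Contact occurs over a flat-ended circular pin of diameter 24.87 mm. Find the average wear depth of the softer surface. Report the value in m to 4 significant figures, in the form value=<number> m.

value=8.906e-08 m

Intermediates are displayed rounded. The computation maintains full float precision, and one final rounding: 4 significant digits.
Sliding speed v = 134.9 mm/s = 0.1349 m/s. Sliding distance L = v·t = 0.1349 m/s × 7748 s = 1045 m.
Hardness H = 39.64 HV × 9.807 MPa/HV = 388.7 MPa = 3.887e+08 Pa.
Pin diameter d = 24.87 mm = 0.02487 m. Contact area A = π·d²/4 = π·(0.02487 m)²/4 = 4.858e-04 m².
As SI base values: W = 61.77 N, H = 3.887e+08 Pa, K = 2.605e-07.
Worn volume V = K·W·L/H = 2.605e-07 · 61.77 · 1045 / 3.887e+08 = 4.326e-11 m³.
Depth h = V/A = 4.326e-11 / 4.858e-04 = 8.906e-08 m.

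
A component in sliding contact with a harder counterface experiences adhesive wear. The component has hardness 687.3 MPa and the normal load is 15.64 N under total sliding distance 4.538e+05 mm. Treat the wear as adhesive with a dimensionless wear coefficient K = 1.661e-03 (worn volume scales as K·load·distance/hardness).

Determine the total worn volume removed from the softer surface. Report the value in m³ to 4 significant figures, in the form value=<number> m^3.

value=1.715e-08 m^3

Intermediates appear rounded — each operation runs at full float precision, and a single final rounding, at 4 significant figures.
Distance covered L = 4.538e+05 mm = 453.8 m.
Hardness H = 687.3 MPa = 6.873e+08 Pa.
Collected in SI base units: W = 15.64 N, H = 6.873e+08 Pa, K = 1.661e-03.
Apply Archard: V = K·W·L/H = 1.661e-03 · 15.64 · 453.8 / 6.873e+08 = 1.715e-08 m³.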